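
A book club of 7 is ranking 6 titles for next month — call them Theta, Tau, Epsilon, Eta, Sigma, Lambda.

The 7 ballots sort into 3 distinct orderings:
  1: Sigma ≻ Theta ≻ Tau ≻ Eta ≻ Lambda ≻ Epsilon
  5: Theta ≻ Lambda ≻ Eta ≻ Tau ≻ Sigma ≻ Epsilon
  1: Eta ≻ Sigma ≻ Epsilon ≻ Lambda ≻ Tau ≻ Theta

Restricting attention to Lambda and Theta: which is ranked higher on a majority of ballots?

Theta

Ballots ranking Lambda above Theta: 1.
Ballots ranking Theta above Lambda: 7 − 1 = 6.
Theta wins the head-to-head 6–1.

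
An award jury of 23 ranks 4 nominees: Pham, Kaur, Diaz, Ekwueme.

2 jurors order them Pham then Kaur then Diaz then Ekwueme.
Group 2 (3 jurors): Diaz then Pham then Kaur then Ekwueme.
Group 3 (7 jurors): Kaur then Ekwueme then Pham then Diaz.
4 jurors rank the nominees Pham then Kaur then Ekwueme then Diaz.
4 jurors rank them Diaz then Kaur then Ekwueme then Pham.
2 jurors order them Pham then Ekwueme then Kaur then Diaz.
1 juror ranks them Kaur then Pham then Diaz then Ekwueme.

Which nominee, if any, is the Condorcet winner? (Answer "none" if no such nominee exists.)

Pairwise majorities:
Pham vs Kaur: Pham preferred on 2+3+4+2 = 11 ballots; Kaur wins 12–11.
Pham vs Diaz: Pham preferred on 2+7+4+2+1 = 16 ballots; Pham wins 16–7.
Pham vs Ekwueme: 12 to 11, Pham.
Kaur–Diaz: Kaur 16–7.
Kaur vs Ekwueme: Kaur wins 21–2.
Diaz vs Ekwueme: Ekwueme wins 13–10.
Kaur beats each of Pham, Diaz, Ekwueme — Kaur is the Condorcet winner.

Kaur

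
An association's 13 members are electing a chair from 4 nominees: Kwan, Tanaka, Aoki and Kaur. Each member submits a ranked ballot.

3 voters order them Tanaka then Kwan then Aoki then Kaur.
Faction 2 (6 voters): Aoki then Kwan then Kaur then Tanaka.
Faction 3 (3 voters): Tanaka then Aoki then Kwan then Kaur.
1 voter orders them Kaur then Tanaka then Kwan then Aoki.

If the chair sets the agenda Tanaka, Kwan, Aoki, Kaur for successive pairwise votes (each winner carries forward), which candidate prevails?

Kaur

Round 1: Tanaka vs Kwan — 7–6, Tanaka advances.
Round 2: Tanaka vs Aoki — 7–6, Tanaka advances.
Round 3: Tanaka vs Kaur — 6–7, Kaur advances.
Kaur survives the agenda.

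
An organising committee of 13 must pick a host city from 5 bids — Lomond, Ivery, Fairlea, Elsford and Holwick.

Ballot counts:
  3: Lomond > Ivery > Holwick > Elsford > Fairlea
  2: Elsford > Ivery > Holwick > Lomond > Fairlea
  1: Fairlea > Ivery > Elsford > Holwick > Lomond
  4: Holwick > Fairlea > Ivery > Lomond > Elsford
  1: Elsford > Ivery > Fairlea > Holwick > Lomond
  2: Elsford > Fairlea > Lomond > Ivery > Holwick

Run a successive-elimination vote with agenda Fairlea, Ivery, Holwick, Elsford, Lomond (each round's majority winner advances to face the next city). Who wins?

Holwick

Round 1: Fairlea vs Ivery — 7–6, Fairlea advances.
Round 2: Fairlea vs Holwick — 4–9, Holwick advances.
Round 3: Holwick vs Elsford — 7–6, Holwick advances.
Round 4: Holwick vs Lomond — 8–5, Holwick advances.
The agenda winner is Holwick.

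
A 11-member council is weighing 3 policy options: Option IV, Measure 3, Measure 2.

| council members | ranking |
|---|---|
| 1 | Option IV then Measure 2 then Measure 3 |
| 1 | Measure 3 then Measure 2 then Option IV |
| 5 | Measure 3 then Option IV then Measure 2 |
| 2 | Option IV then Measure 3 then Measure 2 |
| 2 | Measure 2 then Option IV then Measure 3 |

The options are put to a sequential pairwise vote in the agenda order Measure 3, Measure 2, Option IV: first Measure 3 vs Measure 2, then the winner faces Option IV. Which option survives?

Measure 3

Round 1: Measure 3 vs Measure 2 — 8–3, Measure 3 advances.
Round 2: Measure 3 vs Option IV — 6–5, Measure 3 advances.
The agenda winner is Measure 3.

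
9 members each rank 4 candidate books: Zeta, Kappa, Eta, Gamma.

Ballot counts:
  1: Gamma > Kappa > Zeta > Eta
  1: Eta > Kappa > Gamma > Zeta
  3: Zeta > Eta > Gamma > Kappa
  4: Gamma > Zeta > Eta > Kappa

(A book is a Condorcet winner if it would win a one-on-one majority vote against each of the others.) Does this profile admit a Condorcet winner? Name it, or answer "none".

Gamma

Pairwise majorities:
Zeta vs Kappa: Zeta wins 7–2.
Zeta vs Eta: Zeta, 8–1.
Zeta–Gamma: Gamma 6–3.
Kappa vs Eta: Eta, 8–1.
Kappa–Gamma: Gamma 8–1.
Eta–Gamma: Gamma 5–4.
Gamma wins every pairwise contest, so Gamma is the Condorcet winner.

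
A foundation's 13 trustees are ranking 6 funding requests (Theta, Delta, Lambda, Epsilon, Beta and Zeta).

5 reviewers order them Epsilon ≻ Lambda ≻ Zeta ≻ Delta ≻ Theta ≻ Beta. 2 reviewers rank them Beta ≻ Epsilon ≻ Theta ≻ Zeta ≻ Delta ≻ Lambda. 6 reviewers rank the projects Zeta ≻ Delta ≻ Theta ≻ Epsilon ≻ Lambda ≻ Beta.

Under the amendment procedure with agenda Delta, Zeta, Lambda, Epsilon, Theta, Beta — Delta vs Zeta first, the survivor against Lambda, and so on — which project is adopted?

Epsilon

Round 1: Delta vs Zeta — 0–13, Zeta advances.
Round 2: Zeta vs Lambda — 8–5, Zeta advances.
Round 3: Zeta vs Epsilon — 6–7, Epsilon advances.
Round 4: Epsilon vs Theta — 7–6, Epsilon advances.
Round 5: Epsilon vs Beta — 11–2, Epsilon advances.
Epsilon survives the agenda.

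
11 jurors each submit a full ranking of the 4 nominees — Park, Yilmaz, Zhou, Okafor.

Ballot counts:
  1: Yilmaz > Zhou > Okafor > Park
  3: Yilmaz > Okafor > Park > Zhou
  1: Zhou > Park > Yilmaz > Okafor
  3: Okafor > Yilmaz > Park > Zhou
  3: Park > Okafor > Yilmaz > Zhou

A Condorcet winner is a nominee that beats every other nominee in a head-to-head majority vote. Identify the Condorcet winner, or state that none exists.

Check each pair by majority over 11 ballots:
Park vs Yilmaz: 1+3 = 4 for Park, 7 for Yilmaz — Yilmaz by 7–4.
Park vs Zhou: Park is ranked higher on 3+3+3 = 9 ballots, Zhou on 2. Park wins 9–2.
Park vs Okafor: 4 to 7, Okafor.
Yilmaz vs Zhou: 1+3+3+3 = 10 for Yilmaz, 1 for Zhou — Yilmaz by 10–1.
Yilmaz vs Okafor: 5 to 6, Okafor.
Zhou vs Okafor: Zhou preferred on 1+1 = 2 ballots; Okafor wins 9–2.
Okafor beats each of Park, Yilmaz, Zhou — Okafor is the Condorcet winner.

Okafor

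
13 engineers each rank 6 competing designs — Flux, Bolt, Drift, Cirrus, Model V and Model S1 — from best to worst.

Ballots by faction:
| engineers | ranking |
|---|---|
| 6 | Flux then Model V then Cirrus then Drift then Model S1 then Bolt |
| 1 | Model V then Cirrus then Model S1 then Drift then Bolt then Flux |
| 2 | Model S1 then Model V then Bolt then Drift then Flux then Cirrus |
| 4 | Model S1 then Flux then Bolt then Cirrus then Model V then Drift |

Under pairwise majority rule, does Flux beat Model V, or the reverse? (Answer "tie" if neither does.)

Ballots ranking Flux above Model V: 6 + 4 = 10.
Ballots ranking Model V above Flux: 13 − 10 = 3.
Flux wins the head-to-head 10–3.

Flux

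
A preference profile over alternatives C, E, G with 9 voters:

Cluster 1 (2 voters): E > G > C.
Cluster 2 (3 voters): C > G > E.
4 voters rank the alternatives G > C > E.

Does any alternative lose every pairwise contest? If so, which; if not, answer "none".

E

Pairwise majorities:
C vs E: C wins 7–2.
C vs G: G wins 6–3.
E vs G: G wins 7–2.
E loses to every other alternative — it is the Condorcet loser.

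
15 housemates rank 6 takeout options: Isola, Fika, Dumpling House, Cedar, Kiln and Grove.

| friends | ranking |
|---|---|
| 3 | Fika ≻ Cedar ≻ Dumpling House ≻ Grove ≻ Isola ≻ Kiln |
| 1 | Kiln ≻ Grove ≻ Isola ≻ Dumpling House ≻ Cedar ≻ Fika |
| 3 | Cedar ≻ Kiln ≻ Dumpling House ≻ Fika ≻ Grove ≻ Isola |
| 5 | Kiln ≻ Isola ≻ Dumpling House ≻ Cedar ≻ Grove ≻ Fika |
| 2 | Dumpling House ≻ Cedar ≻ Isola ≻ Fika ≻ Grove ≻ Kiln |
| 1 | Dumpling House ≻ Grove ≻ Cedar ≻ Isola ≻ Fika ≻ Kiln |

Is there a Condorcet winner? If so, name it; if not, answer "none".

Check each pair by majority over 15 ballots:
Isola–Fika: Isola 9–6.
Isola vs Dumpling House: Dumpling House wins 9–6.
Isola vs Cedar: Cedar wins 9–6.
Isola vs Kiln: Kiln, 9–6.
Isola–Grove: Grove 8–7.
Fika vs Dumpling House: Dumpling House, 12–3.
Fika vs Cedar: Cedar wins 12–3.
Fika–Kiln: Kiln 9–6.
Fika vs Grove: Fika wins 8–7.
Dumpling House vs Cedar: Dumpling House wins 9–6.
Dumpling House–Kiln: Kiln 9–6.
Dumpling House vs Grove: Dumpling House, 14–1.
Cedar vs Kiln: Cedar, 9–6.
Cedar vs Grove: Cedar, 13–2.
Kiln vs Grove: Kiln, 9–6.
Each restaurant drops at least one matchup (Isola loses to Dumpling House; Fika loses to Isola; Dumpling House loses to Kiln; Cedar loses to Dumpling House; Kiln loses to Cedar; Grove loses to Fika); the cycle Isola beats Fika beats Grove beats Isola rules out a Condorcet winner.

none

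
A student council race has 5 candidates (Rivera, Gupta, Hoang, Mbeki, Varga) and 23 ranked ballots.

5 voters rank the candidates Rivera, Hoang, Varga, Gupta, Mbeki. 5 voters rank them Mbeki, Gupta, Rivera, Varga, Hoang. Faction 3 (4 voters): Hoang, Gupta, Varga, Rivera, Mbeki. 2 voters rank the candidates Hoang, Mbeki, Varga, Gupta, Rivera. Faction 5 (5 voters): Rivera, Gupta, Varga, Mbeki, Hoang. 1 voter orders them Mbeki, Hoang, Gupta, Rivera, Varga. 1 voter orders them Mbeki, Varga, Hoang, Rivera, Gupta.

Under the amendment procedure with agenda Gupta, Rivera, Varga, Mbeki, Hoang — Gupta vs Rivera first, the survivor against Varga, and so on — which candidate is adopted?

Hoang

Round 1: Gupta vs Rivera — 12–11, Gupta advances.
Round 2: Gupta vs Varga — 15–8, Gupta advances.
Round 3: Gupta vs Mbeki — 14–9, Gupta advances.
Round 4: Gupta vs Hoang — 10–13, Hoang advances.
Hoang survives the agenda.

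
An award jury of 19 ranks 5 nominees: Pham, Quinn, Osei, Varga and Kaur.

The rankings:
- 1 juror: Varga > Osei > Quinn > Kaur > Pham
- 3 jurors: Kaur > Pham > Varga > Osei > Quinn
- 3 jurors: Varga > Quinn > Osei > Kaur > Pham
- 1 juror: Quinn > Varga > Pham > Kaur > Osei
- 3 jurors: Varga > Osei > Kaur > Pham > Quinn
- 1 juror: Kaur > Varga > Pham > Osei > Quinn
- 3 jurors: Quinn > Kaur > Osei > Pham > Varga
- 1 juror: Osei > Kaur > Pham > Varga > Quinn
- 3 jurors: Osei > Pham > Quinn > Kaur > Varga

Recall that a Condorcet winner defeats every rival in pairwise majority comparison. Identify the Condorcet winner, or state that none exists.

none

Pairwise majorities:
Pham vs Quinn: Pham wins 11–8.
Pham vs Osei: Osei wins 14–5.
Pham vs Varga: Pham wins 10–9.
Pham vs Kaur: Kaur, 15–4.
Quinn–Osei: Osei 12–7.
Quinn vs Varga: Varga wins 12–7.
Quinn vs Kaur: Quinn wins 11–8.
Osei–Varga: Varga 12–7.
Osei vs Kaur: Osei, 11–8.
Varga vs Kaur: Kaur wins 11–8.
Every nominee loses at least once (Pham loses to Osei; Quinn loses to Pham; Osei loses to Varga; Varga loses to Pham; Kaur loses to Quinn). The majority relation contains the cycle Pham beats Quinn beats Kaur beats Pham, so there is no Condorcet winner.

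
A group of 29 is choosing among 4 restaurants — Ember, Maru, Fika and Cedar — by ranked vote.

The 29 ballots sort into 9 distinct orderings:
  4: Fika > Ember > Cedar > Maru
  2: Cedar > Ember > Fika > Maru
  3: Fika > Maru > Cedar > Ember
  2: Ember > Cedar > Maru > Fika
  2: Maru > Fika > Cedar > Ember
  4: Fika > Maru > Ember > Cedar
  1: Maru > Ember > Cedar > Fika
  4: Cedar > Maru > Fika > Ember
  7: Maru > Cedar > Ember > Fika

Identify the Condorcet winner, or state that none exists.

Maru

Pairwise majorities:
Ember vs Maru: 8 to 21, Maru.
Ember vs Fika: 12 to 17, Fika.
Ember vs Cedar: Ember preferred on 4+2+4+1 = 11 ballots; Cedar wins 18–11.
Maru vs Fika: 2+2+1+4+7 = 16 for Maru, 13 for Fika — Maru by 16–13.
Maru vs Cedar: 3+2+4+1+7 = 17 for Maru, 12 for Cedar — Maru by 17–12.
Fika vs Cedar: Fika preferred on 4+3+2+4 = 13 ballots; Cedar wins 16–13.
Only Maru has no losses; Maru is the Condorcet winner.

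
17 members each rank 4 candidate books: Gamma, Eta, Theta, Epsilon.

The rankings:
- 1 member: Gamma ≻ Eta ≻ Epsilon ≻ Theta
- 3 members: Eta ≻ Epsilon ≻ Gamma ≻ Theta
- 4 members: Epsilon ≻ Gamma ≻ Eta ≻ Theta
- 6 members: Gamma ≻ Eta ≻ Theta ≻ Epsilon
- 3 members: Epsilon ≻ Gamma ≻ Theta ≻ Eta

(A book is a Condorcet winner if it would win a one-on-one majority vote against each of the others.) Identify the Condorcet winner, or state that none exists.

none

Check each pair by majority over 17 ballots:
Gamma vs Eta: 14 to 3, Gamma.
Gamma vs Theta: 17 to 0, Gamma.
Gamma vs Epsilon: Gamma is ranked higher on 1+6 = 7 ballots, Epsilon on 10. Epsilon wins 10–7.
Eta vs Theta: Eta preferred on 1+3+4+6 = 14 ballots; Eta wins 14–3.
Eta vs Epsilon: Eta is ranked higher on 1+3+6 = 10 ballots, Epsilon on 7. Eta wins 10–7.
Theta vs Epsilon: Theta is ranked higher on 6 ballots, Epsilon on 11. Epsilon wins 11–6.
No book is unbeaten: Gamma loses to Epsilon; Eta loses to Gamma; Theta loses to Gamma; Epsilon loses to Eta. In particular Gamma → Eta → Epsilon → Gamma is a majority cycle — no Condorcet winner exists.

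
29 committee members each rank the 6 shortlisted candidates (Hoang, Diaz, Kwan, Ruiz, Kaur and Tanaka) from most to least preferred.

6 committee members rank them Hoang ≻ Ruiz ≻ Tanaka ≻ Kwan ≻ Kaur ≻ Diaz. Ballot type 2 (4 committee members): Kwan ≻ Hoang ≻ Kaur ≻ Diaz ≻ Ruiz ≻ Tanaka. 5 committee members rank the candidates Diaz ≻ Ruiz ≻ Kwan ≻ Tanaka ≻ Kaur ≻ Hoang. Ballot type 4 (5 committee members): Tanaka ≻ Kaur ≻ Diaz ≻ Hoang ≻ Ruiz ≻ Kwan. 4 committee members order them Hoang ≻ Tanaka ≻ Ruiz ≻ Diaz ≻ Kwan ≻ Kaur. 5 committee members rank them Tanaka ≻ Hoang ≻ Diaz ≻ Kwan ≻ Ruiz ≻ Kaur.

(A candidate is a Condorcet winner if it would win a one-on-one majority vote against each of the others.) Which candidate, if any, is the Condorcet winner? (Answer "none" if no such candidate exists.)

Check each pair by majority over 29 ballots:
Hoang vs Diaz: Hoang is ranked higher on 6+4+4+5 = 19 ballots, Diaz on 10. Hoang wins 19–10.
Hoang vs Kwan: 20 to 9, Hoang.
Hoang vs Ruiz: 24 to 5, Hoang.
Hoang vs Kaur: Hoang preferred on 6+4+4+5 = 19 ballots; Hoang wins 19–10.
Hoang vs Tanaka: Hoang is ranked higher on 6+4+4 = 14 ballots, Tanaka on 15. Tanaka wins 15–14.
Diaz vs Kwan: 5+5+4+5 = 19 for Diaz, 10 for Kwan — Diaz by 19–10.
Diaz vs Ruiz: 4+5+5+5 = 19 for Diaz, 10 for Ruiz — Diaz by 19–10.
Diaz vs Kaur: Diaz preferred on 5+4+5 = 14 ballots; Kaur wins 15–14.
Diaz vs Tanaka: Diaz is ranked higher on 4+5 = 9 ballots, Tanaka on 20. Tanaka wins 20–9.
Kwan vs Ruiz: 9 to 20, Ruiz.
Kwan vs Kaur: 24 to 5, Kwan.
Kwan vs Tanaka: 4+5 = 9 for Kwan, 20 for Tanaka — Tanaka by 20–9.
Ruiz vs Kaur: 6+5+4+5 = 20 for Ruiz, 9 for Kaur — Ruiz by 20–9.
Ruiz vs Tanaka: 6+4+5 = 15 for Ruiz, 14 for Tanaka — Ruiz by 15–14.
Kaur vs Tanaka: 4 to 25, Tanaka.
No candidate is unbeaten: Hoang loses to Tanaka; Diaz loses to Hoang; Kwan loses to Hoang; Ruiz loses to Hoang; Kaur loses to Hoang; Tanaka loses to Ruiz. In particular Hoang > Ruiz > Tanaka > Hoang is a majority cycle — no Condorcet winner exists.

none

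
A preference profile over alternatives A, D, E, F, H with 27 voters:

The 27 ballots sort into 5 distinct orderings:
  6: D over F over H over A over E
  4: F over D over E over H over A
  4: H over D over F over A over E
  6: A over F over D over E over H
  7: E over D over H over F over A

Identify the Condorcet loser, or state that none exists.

none

Head-to-head results (27 voters):
A vs D: D, 21–6.
A vs E: 16 to 11, A.
A vs F: A is ranked higher on 6 ballots, F on 21. F wins 21–6.
A vs H: H wins 21–6.
D vs E: D wins 20–7.
D–F: D 17–10.
D vs H: D preferred on 6+4+6+7 = 23 ballots; D wins 23–4.
E vs F: E is ranked higher on 7 ballots, F on 20. F wins 20–7.
E vs H: 4+6+7 = 17 for E, 10 for H — E by 17–10.
F vs H: F, 16–11.
Each alternative has at least one pairwise win (A beats E; D beats A; E beats H; F beats A; H beats A) — no Condorcet loser.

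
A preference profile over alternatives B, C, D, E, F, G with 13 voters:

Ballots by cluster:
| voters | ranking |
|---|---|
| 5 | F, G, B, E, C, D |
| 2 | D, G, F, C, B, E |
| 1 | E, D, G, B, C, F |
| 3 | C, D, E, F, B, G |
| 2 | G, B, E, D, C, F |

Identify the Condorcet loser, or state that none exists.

Head-to-head results (13 voters):
B–C: B 8–5.
B–D: B 7–6.
B vs E: B preferred on 5+2+2 = 9 ballots; B wins 9–4.
B–F: F 10–3.
B–G: G 10–3.
C vs D: 8 to 5, C.
C–E: E 8–5.
C vs F: 1+3+2 = 6 for C, 7 for F — F by 7–6.
C vs G: 3 for C, 10 for G — G by 10–3.
D vs E: E, 8–5.
D vs F: D, 8–5.
D vs G: 2+1+3 = 6 for D, 7 for G — G by 7–6.
E vs F: F wins 7–6.
E vs G: 1+3 = 4 for E, 9 for G — G by 9–4.
F vs G: F is ranked higher on 5+3 = 8 ballots, G on 5. F wins 8–5.
Every alternative wins at least one matchup (B beats C; C beats D; D beats F; E beats C; F beats B; G beats B), so there is no Condorcet loser.

none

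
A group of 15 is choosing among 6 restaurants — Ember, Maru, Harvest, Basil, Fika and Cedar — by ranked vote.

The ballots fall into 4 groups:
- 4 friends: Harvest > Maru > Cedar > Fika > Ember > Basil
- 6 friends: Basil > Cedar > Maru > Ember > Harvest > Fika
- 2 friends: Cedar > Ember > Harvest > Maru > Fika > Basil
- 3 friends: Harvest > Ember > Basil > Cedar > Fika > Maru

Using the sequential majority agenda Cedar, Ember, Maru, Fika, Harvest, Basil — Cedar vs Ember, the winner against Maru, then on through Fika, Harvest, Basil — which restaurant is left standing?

Basil

Round 1: Cedar vs Ember — 12–3, Cedar advances.
Round 2: Cedar vs Maru — 11–4, Cedar advances.
Round 3: Cedar vs Fika — 15–0, Cedar advances.
Round 4: Cedar vs Harvest — 8–7, Cedar advances.
Round 5: Cedar vs Basil — 6–9, Basil advances.
The agenda winner is Basil.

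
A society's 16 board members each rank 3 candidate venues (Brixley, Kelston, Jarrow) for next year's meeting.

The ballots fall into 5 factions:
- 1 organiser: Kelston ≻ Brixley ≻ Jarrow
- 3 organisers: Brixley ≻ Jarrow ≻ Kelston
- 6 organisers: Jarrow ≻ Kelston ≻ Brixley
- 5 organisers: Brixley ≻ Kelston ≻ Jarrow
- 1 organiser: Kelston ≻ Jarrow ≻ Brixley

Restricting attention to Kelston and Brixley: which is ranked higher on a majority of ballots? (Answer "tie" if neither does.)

Ballots ranking Kelston above Brixley: 1 + 6 + 1 = 8.
Ballots ranking Brixley above Kelston: 16 − 8 = 8.
8–8: the pair ties.

tie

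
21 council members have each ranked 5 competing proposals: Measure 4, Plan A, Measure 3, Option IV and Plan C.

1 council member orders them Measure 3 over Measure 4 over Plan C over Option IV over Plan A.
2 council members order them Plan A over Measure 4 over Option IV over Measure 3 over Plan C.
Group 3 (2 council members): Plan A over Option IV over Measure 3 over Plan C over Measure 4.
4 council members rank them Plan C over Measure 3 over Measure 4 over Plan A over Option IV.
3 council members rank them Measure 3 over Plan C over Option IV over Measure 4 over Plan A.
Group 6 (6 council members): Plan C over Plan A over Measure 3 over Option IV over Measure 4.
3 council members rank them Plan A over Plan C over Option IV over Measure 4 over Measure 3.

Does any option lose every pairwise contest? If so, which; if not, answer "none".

Head-to-head results (21 council members):
Measure 4 vs Plan A: 8 to 13, Plan A.
Measure 4 vs Measure 3: Measure 3, 16–5.
Measure 4 vs Option IV: Measure 4 preferred on 1+2+4 = 7 ballots; Option IV wins 14–7.
Measure 4 vs Plan C: 3 to 18, Plan C.
Plan A vs Measure 3: Plan A preferred on 2+2+6+3 = 13 ballots; Plan A wins 13–8.
Plan A–Option IV: Plan A 17–4.
Plan A vs Plan C: Plan C wins 14–7.
Measure 3 vs Option IV: Measure 3, 14–7.
Measure 3 vs Plan C: Measure 3 is ranked higher on 1+2+2+3 = 8 ballots, Plan C on 13. Plan C wins 13–8.
Option IV–Plan C: Plan C 17–4.
Measure 4 is beaten in every head-to-head and is the Condorcet loser.

Measure 4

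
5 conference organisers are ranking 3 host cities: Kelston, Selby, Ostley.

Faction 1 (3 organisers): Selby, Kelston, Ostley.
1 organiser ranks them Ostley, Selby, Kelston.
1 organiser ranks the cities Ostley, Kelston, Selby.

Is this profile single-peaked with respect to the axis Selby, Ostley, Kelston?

no

Axis positions: Selby=1, Ostley=2, Kelston=3.
Faction 1: ranking walks positions 1-3-2; Kelston is ranked above Ostley even though Ostley lies between Kelston and the peak Selby on the axis — preferences dip and rise again. Not single-peaked.
Faction 2 (peak Ostley at position 2): ranking walks positions 2-1-3, expanding outward from the peak — single-peaked.
Faction 3 (peak Ostley at position 2): ranking walks positions 2-3-1, expanding outward from the peak — single-peaked.
Faction 1 violates single-peakedness, so the profile is not single-peaked on this axis.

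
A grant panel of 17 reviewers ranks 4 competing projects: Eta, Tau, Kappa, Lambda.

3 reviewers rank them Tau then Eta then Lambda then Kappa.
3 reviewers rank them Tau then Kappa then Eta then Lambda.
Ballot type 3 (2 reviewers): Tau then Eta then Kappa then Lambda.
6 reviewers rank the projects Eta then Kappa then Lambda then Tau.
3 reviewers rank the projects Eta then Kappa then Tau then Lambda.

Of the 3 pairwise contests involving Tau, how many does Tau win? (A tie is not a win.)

1

Tau against each rival (17 reviewers):
Tau vs Eta: Eta wins 9–8.
Tau vs Kappa: Tau preferred on 3+3+2 = 8 ballots; Kappa wins 9–8.
Tau vs Lambda: 3+3+2+3 = 11 for Tau, 6 for Lambda — Tau by 11–6.
Tau beats Lambda; loses to Eta, Kappa — 1 pairwise win.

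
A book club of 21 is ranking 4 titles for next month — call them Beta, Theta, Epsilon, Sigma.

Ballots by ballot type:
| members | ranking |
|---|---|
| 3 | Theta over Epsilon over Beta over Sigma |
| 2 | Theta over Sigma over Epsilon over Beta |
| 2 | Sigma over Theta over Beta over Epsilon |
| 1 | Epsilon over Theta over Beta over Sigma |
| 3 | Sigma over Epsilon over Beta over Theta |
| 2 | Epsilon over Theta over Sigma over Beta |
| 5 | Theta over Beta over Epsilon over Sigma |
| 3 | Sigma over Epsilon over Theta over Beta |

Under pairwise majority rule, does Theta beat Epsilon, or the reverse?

Theta

Ballots ranking Theta above Epsilon: 3 + 2 + 2 + 5 = 12.
Ballots ranking Epsilon above Theta: 21 − 12 = 9.
Theta wins the head-to-head 12–9.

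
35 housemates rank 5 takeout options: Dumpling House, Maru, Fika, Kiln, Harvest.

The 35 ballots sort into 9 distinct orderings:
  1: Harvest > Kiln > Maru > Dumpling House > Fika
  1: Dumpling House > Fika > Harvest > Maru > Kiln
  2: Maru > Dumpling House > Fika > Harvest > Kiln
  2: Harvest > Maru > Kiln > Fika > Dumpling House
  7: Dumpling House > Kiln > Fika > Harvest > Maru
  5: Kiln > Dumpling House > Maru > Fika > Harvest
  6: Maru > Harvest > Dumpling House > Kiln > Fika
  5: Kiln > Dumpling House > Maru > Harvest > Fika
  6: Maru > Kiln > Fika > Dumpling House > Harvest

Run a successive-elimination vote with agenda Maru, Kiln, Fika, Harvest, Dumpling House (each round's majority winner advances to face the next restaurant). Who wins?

Kiln

Round 1: Maru vs Kiln — 17–18, Kiln advances.
Round 2: Kiln vs Fika — 32–3, Kiln advances.
Round 3: Kiln vs Harvest — 23–12, Kiln advances.
Round 4: Kiln vs Dumpling House — 19–16, Kiln advances.
Kiln survives the agenda.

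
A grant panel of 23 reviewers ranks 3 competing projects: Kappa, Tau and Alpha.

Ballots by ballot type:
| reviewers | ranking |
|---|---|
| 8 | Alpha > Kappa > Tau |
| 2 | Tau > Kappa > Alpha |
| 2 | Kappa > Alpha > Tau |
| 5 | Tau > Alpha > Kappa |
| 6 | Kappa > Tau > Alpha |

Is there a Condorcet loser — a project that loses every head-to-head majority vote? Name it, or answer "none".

none

Pairwise majorities:
Kappa vs Tau: Kappa wins 16–7.
Kappa–Alpha: Alpha 13–10.
Tau vs Alpha: Tau, 13–10.
Each project has at least one pairwise win (Kappa beats Tau; Tau beats Alpha; Alpha beats Kappa) — no Condorcet loser.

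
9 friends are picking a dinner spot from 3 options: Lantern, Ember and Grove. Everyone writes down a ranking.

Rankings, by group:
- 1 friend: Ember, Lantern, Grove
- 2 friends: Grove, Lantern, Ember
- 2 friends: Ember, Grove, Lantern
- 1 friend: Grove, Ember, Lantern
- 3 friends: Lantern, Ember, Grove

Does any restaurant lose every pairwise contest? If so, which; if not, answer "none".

none

Head-to-head results (9 friends):
Lantern vs Ember: Lantern, 5–4.
Lantern–Grove: Grove 5–4.
Ember vs Grove: Ember is ranked higher on 1+2+3 = 6 ballots, Grove on 3. Ember wins 6–3.
Each restaurant has at least one pairwise win (Lantern beats Ember; Ember beats Grove; Grove beats Lantern) — no Condorcet loser.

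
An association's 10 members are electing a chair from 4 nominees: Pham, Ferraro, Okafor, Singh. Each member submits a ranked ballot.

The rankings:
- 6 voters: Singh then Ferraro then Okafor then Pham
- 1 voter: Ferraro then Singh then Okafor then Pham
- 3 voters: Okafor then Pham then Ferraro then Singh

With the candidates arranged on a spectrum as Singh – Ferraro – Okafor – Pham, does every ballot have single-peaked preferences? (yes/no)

Axis positions: Singh=1, Ferraro=2, Okafor=3, Pham=4.
Cluster 1 (peak Singh at position 1): ranking walks positions 1-2-3-4, expanding outward from the peak — single-peaked.
Cluster 2 (peak Ferraro at position 2): ranking walks positions 2-1-3-4, expanding outward from the peak — single-peaked.
Cluster 3 (peak Okafor at position 3): ranking walks positions 3-4-2-1, expanding outward from the peak — single-peaked.
Every ranking is single-peaked on this axis.

yes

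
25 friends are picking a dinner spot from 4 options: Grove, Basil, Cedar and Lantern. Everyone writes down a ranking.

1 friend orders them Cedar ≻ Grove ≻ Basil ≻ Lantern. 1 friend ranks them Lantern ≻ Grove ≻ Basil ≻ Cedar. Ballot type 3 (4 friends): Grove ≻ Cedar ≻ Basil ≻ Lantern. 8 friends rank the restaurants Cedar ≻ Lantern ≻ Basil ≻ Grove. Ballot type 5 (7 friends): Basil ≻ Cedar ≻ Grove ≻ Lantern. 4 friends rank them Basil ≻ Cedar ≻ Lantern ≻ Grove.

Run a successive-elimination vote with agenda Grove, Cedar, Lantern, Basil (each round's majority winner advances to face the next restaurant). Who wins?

Round 1: Grove vs Cedar — 5–20, Cedar advances.
Round 2: Cedar vs Lantern — 24–1, Cedar advances.
Round 3: Cedar vs Basil — 13–12, Cedar advances.
The agenda winner is Cedar.

Cedar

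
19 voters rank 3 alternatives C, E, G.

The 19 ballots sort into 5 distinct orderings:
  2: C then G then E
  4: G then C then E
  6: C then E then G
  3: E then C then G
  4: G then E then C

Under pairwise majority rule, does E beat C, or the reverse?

Ballots ranking E above C: 3 + 4 = 7.
Ballots ranking C above E: 19 − 7 = 12.
C wins the head-to-head 12–7.

C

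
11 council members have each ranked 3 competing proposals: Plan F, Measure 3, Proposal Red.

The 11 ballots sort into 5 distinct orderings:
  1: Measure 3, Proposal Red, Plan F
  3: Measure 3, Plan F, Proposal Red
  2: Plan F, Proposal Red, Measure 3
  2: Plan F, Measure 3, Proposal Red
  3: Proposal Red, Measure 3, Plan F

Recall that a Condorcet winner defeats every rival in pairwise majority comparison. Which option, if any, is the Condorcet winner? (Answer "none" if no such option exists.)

Pairwise majorities:
Plan F vs Measure 3: 2+2 = 4 for Plan F, 7 for Measure 3 — Measure 3 by 7–4.
Plan F vs Proposal Red: 3+2+2 = 7 for Plan F, 4 for Proposal Red — Plan F by 7–4.
Measure 3 vs Proposal Red: 6 to 5, Measure 3.
Measure 3 defeats every rival head-to-head and is the Condorcet winner.

Measure 3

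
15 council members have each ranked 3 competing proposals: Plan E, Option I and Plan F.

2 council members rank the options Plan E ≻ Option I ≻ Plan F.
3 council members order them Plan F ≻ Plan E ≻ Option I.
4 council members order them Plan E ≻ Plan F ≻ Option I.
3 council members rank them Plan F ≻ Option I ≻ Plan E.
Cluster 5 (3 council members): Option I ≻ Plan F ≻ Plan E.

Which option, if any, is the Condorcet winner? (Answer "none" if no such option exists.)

Plan F

Pairwise majorities:
Plan E vs Option I: Plan E wins 9–6.
Plan E vs Plan F: Plan F wins 9–6.
Option I–Plan F: Plan F 10–5.
Plan F defeats every rival head-to-head and is the Condorcet winner.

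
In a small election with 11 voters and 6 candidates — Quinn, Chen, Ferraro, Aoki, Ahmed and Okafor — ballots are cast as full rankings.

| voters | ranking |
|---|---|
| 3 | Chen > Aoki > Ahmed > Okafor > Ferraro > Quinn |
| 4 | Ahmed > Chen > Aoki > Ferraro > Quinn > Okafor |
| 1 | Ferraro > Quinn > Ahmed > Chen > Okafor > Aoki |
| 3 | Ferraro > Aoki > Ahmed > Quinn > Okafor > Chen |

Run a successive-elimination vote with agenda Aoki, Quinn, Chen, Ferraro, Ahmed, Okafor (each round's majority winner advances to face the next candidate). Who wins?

Ahmed

Round 1: Aoki vs Quinn — 10–1, Aoki advances.
Round 2: Aoki vs Chen — 3–8, Chen advances.
Round 3: Chen vs Ferraro — 7–4, Chen advances.
Round 4: Chen vs Ahmed — 3–8, Ahmed advances.
Round 5: Ahmed vs Okafor — 11–0, Ahmed advances.
The agenda winner is Ahmed.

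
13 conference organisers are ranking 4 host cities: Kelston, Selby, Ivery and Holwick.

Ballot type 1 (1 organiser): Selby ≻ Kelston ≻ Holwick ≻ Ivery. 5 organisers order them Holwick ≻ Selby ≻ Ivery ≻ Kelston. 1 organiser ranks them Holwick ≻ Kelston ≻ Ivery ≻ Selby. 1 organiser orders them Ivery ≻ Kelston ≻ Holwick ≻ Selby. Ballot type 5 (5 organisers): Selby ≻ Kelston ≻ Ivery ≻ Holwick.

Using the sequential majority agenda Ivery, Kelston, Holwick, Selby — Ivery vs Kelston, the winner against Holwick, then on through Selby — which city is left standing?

Selby

Round 1: Ivery vs Kelston — 6–7, Kelston advances.
Round 2: Kelston vs Holwick — 7–6, Kelston advances.
Round 3: Kelston vs Selby — 2–11, Selby advances.
Selby survives the agenda.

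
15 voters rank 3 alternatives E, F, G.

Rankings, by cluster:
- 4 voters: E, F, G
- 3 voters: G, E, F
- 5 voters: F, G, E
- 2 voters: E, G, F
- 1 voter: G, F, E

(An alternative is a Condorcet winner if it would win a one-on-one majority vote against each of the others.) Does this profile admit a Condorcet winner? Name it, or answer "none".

Pairwise majorities:
E–F: E 9–6.
E vs G: E preferred on 4+2 = 6 ballots; G wins 9–6.
F vs G: F, 9–6.
Every alternative loses at least once (E loses to G; F loses to E; G loses to F). The majority relation contains the cycle E > F > G > E, so there is no Condorcet winner.

none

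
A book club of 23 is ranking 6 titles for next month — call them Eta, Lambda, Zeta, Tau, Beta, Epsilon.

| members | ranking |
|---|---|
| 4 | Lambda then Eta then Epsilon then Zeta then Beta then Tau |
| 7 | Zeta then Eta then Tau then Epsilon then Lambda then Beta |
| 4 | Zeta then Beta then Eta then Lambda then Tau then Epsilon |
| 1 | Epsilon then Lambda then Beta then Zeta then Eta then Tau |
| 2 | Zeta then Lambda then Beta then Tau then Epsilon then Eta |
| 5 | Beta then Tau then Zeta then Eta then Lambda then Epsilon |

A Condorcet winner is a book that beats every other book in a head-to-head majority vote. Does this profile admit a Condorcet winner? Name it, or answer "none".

Head-to-head results (23 members):
Eta vs Lambda: Eta wins 16–7.
Eta–Zeta: Zeta 19–4.
Eta vs Tau: Eta wins 16–7.
Eta–Beta: Beta 12–11.
Eta vs Epsilon: Eta, 20–3.
Lambda vs Zeta: Zeta wins 18–5.
Lambda vs Tau: Tau, 12–11.
Lambda vs Beta: Lambda, 14–9.
Lambda vs Epsilon: Lambda wins 15–8.
Zeta vs Tau: Zeta, 18–5.
Zeta vs Beta: Zeta wins 17–6.
Zeta–Epsilon: Zeta 18–5.
Tau vs Beta: Beta wins 16–7.
Tau–Epsilon: Tau 18–5.
Beta vs Epsilon: Epsilon wins 12–11.
Only Zeta has no losses; Zeta is the Condorcet winner.

Zeta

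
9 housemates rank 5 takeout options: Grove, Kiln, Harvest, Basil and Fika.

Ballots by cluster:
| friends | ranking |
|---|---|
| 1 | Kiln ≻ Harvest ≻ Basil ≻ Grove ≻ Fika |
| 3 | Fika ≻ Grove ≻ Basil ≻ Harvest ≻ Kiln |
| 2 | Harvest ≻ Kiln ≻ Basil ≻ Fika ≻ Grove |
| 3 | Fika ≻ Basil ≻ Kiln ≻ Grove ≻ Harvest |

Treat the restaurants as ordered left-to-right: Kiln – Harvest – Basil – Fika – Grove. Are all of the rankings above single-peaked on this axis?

no

Axis positions: Kiln=1, Harvest=2, Basil=3, Fika=4, Grove=5.
Cluster 1: ranking walks positions 1-2-3-5-4; Grove is ranked above Fika even though Fika lies between Grove and the peak Kiln on the axis — preferences dip and rise again. Not single-peaked.
Cluster 2 (peak Fika at position 4): ranking walks positions 4-5-3-2-1, expanding outward from the peak — single-peaked.
Cluster 3 (peak Harvest at position 2): ranking walks positions 2-1-3-4-5, expanding outward from the peak — single-peaked.
Cluster 4: ranking walks positions 4-3-1-5-2; Kiln is ranked above Harvest even though Harvest lies between Kiln and the peak Fika on the axis — preferences dip and rise again. Not single-peaked.
Cluster 1 violates single-peakedness, so the profile is not single-peaked on this axis.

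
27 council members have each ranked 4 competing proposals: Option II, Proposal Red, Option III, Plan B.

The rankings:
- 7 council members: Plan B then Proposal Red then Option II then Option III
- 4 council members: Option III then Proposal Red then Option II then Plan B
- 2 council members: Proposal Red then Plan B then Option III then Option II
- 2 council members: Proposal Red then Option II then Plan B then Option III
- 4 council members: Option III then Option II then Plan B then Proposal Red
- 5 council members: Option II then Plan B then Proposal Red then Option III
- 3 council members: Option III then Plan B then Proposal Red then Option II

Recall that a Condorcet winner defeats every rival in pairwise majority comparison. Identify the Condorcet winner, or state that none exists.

none

Pairwise majorities:
Option II vs Proposal Red: 4+5 = 9 for Option II, 18 for Proposal Red — Proposal Red by 18–9.
Option II vs Option III: Option II is ranked higher on 7+2+5 = 14 ballots, Option III on 13. Option II wins 14–13.
Option II vs Plan B: 4+2+4+5 = 15 for Option II, 12 for Plan B — Option II by 15–12.
Proposal Red–Option III: Proposal Red 16–11.
Proposal Red–Plan B: Plan B 19–8.
Option III vs Plan B: Option III preferred on 4+4+3 = 11 ballots; Plan B wins 16–11.
No option is unbeaten: Option II loses to Proposal Red; Proposal Red loses to Plan B; Option III loses to Option II; Plan B loses to Option II. In particular Option II > Plan B > Proposal Red > Option II is a majority cycle — no Condorcet winner exists.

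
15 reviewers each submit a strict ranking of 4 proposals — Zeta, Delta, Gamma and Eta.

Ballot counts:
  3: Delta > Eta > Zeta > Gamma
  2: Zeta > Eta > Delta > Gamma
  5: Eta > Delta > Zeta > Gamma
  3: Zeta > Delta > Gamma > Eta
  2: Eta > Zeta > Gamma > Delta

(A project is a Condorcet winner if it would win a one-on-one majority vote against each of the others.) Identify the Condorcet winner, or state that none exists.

Eta

Pairwise majorities:
Zeta vs Delta: Delta, 8–7.
Zeta vs Gamma: Zeta wins 15–0.
Zeta–Eta: Eta 10–5.
Delta vs Gamma: Delta wins 13–2.
Delta vs Eta: Eta, 9–6.
Gamma vs Eta: Eta wins 12–3.
Eta beats each of Zeta, Delta, Gamma — Eta is the Condorcet winner.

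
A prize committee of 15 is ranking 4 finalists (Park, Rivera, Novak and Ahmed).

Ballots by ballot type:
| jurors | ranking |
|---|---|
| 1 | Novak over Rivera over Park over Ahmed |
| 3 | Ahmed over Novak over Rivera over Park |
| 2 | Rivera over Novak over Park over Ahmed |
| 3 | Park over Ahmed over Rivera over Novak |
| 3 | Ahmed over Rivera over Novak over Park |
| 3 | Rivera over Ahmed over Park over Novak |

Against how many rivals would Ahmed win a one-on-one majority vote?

Ahmed against each rival (15 jurors):
Ahmed–Park: Ahmed 9–6.
Ahmed vs Rivera: 9 to 6, Ahmed.
Ahmed vs Novak: Ahmed, 12–3.
Ahmed beats Park, Rivera, Novak — 3 pairwise wins.

3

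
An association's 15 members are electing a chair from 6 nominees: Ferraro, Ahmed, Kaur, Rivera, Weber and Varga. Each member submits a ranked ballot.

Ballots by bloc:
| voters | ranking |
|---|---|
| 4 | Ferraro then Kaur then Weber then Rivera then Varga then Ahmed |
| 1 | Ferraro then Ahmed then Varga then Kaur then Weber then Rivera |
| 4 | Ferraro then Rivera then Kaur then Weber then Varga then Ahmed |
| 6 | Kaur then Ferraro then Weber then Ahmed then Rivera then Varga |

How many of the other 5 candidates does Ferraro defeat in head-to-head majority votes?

Ferraro against each rival (15 voters):
Ferraro vs Ahmed: Ferraro preferred on 4+1+4+6 = 15 ballots; Ferraro wins 15–0.
Ferraro vs Kaur: Ferraro is ranked higher on 4+1+4 = 9 ballots, Kaur on 6. Ferraro wins 9–6.
Ferraro vs Rivera: 15 to 0, Ferraro.
Ferraro vs Weber: Ferraro wins 15–0.
Ferraro vs Varga: Ferraro, 15–0.
Ferraro beats Ahmed, Kaur, Rivera, Weber, Varga — 5 pairwise wins.

5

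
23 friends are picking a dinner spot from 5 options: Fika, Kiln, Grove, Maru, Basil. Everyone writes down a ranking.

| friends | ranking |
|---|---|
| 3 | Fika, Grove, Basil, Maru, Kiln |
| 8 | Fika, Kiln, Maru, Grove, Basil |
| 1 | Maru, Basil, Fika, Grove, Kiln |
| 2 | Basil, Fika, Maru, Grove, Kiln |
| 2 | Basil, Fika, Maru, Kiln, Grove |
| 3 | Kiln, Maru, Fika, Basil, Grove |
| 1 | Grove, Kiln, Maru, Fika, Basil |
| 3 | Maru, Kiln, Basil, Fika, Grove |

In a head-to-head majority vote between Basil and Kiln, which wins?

Kiln

Ballots ranking Basil above Kiln: 3 + 1 + 2 + 2 = 8.
Ballots ranking Kiln above Basil: 23 − 8 = 15.
Kiln wins the head-to-head 15–8.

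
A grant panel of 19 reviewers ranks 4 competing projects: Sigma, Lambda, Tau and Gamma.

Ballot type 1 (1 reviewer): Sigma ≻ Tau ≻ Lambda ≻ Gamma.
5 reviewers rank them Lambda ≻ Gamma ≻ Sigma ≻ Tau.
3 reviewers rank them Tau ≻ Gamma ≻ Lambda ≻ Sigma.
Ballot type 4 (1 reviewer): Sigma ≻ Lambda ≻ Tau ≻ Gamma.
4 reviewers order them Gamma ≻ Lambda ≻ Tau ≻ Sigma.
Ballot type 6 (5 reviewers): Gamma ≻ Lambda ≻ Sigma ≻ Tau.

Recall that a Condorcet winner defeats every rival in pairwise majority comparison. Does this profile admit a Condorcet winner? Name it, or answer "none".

Gamma

Check each pair by majority over 19 ballots:
Sigma vs Lambda: 1+1 = 2 for Sigma, 17 for Lambda — Lambda by 17–2.
Sigma vs Tau: Sigma is ranked higher on 1+5+1+5 = 12 ballots, Tau on 7. Sigma wins 12–7.
Sigma vs Gamma: 2 to 17, Gamma.
Lambda vs Tau: Lambda preferred on 5+1+4+5 = 15 ballots; Lambda wins 15–4.
Lambda vs Gamma: 7 to 12, Gamma.
Tau vs Gamma: 5 to 14, Gamma.
Gamma wins every pairwise contest, so Gamma is the Condorcet winner.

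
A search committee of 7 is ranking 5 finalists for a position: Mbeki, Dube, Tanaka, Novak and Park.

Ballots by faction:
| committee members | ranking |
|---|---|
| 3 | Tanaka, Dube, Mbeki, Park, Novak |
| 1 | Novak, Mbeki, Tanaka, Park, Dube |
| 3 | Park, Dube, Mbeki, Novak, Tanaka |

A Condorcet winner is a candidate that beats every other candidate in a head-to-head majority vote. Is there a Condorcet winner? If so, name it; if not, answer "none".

Check each pair by majority over 7 ballots:
Mbeki–Dube: Dube 6–1.
Mbeki–Tanaka: Mbeki 4–3.
Mbeki vs Novak: Mbeki, 6–1.
Mbeki–Park: Mbeki 4–3.
Dube vs Tanaka: Tanaka, 4–3.
Dube–Novak: Dube 6–1.
Dube vs Park: Park, 4–3.
Tanaka vs Novak: Novak wins 4–3.
Tanaka–Park: Tanaka 4–3.
Novak vs Park: Park, 6–1.
No candidate is unbeaten: Mbeki loses to Dube; Dube loses to Tanaka; Tanaka loses to Mbeki; Novak loses to Mbeki; Park loses to Mbeki. In particular Mbeki → Tanaka → Dube → Mbeki is a majority cycle — no Condorcet winner exists.

none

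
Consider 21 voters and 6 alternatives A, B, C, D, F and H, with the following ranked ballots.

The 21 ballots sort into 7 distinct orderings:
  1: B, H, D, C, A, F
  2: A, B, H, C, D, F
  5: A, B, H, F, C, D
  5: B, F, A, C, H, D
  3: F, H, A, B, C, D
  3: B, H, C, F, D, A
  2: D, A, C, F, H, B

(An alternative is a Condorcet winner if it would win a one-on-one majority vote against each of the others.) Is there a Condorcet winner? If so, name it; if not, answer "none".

none

Pairwise majorities:
A vs B: A, 12–9.
A vs C: 2+5+5+3+2 = 17 for A, 4 for C — A by 17–4.
A vs D: 15 to 6, A.
A–F: F 11–10.
A vs H: 14 to 7, A.
B vs C: B wins 19–2.
B vs D: B, 19–2.
B vs F: B, 16–5.
B vs H: B, 16–5.
C–D: C 18–3.
C vs F: F, 13–8.
C vs H: C is ranked higher on 5+2 = 7 ballots, H on 14. H wins 14–7.
D vs F: 1+2+2 = 5 for D, 16 for F — F by 16–5.
D–H: H 19–2.
F vs H: 10 to 11, H.
Each alternative drops at least one matchup (A loses to F; B loses to A; C loses to A; D loses to A; F loses to B; H loses to A); the cycle A → B → F → A rules out a Condorcet winner.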